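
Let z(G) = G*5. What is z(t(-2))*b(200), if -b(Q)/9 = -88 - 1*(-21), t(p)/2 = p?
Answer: -12060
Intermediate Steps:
t(p) = 2*p
b(Q) = 603 (b(Q) = -9*(-88 - 1*(-21)) = -9*(-88 + 21) = -9*(-67) = 603)
z(G) = 5*G
z(t(-2))*b(200) = (5*(2*(-2)))*603 = (5*(-4))*603 = -20*603 = -12060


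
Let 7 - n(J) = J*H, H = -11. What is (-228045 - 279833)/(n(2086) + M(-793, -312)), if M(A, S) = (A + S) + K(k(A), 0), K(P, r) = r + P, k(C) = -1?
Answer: -72554/3121 ≈ -23.247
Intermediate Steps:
K(P, r) = P + r
n(J) = 7 + 11*J (n(J) = 7 - J*(-11) = 7 - (-11)*J = 7 + 11*J)
M(A, S) = -1 + A + S (M(A, S) = (A + S) + (-1 + 0) = (A + S) - 1 = -1 + A + S)
(-228045 - 279833)/(n(2086) + M(-793, -312)) = (-228045 - 279833)/((7 + 11*2086) + (-1 - 793 - 312)) = -507878/((7 + 22946) - 1106) = -507878/(22953 - 1106) = -507878/21847 = -507878*1/21847 = -72554/3121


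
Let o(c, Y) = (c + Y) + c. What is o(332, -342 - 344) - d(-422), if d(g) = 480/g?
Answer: -4402/211 ≈ -20.863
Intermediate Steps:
o(c, Y) = Y + 2*c (o(c, Y) = (Y + c) + c = Y + 2*c)
o(332, -342 - 344) - d(-422) = ((-342 - 344) + 2*332) - 480/(-422) = (-686 + 664) - 480*(-1)/422 = -22 - 1*(-240/211) = -22 + 240/211 = -4402/211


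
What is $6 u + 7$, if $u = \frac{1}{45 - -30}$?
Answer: $\frac{177}{25} \approx 7.08$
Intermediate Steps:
$u = \frac{1}{75}$ ($u = \frac{1}{45 + 30} = \frac{1}{75} \approx 0.013333$)
$6 u + 7 = 6 \cdot \frac{1}{75} + 7 = \frac{2}{25} + 7 = \frac{177}{25}$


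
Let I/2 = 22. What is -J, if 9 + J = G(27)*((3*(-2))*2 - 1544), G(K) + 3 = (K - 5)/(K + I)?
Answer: -296557/71 ≈ -4176.9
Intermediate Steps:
I = 44 (I = 2*22 = 44)
G(K) = -3 + (-5 + K)/(44 + K) (G(K) = -3 + (K - 5)/(K + 44) = -3 + (-5 + K)/(44 + K))
J = 296557/71 (J = -9 + ((-137 - 2*27)/(44 + 27))*((3*(-2))*2 - 1544) = -9 + ((-137 - 54)/71)*(-6*2 - 1544) = -9 + ((1/71)*(-191))*(-12 - 1544) = -9 - 191/71*(-1556) = -9 + 297196/71 = 296557/71 ≈ 4176.9)
-J = -1*296557/71 = -296557/71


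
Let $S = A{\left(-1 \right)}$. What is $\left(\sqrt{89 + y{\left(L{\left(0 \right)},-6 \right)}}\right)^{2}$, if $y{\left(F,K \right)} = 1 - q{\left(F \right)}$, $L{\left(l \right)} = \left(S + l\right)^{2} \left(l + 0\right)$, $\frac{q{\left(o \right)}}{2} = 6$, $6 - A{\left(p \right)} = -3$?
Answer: $78$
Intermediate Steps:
$A{\left(p \right)} = 9$ ($A{\left(p \right)} = 6 - -3 = 6 + 3 = 9$)
$S = 9$
$q{\left(o \right)} = 12$ ($q{\left(o \right)} = 2 \cdot 6 = 12$)
$L{\left(l \right)} = l \left(9 + l\right)^{2}$ ($L{\left(l \right)} = \left(9 + l\right)^{2} \left(l + 0\right) = \left(9 + l\right)^{2} l = l \left(9 + l\right)^{2}$)
$y{\left(F,K \right)} = -11$ ($y{\left(F,K \right)} = 1 - 12 = -11$)
$\left(\sqrt{89 + y{\left(L{\left(0 \right)},-6 \right)}}\right)^{2} = \left(\sqrt{89 - 11}\right)^{2} = \left(\sqrt{78}\right)^{2} = 78$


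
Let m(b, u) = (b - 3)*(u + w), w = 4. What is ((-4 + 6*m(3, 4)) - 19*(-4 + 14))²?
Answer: 37636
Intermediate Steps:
m(b, u) = (-3 + b)*(4 + u) (m(b, u) = (b - 3)*(u + 4) = (-3 + b)*(4 + u))
((-4 + 6*m(3, 4)) - 19*(-4 + 14))² = ((-4 + 6*(-12 - 3*4 + 4*3 + 3*4)) - 19*(-4 + 14))² = ((-4 + 6*(-12 - 12 + 12 + 12)) - 19*10)² = ((-4 + 6*0) - 190)² = ((-4 + 0) - 190)² = (-4 - 190)² = (-194)² = 37636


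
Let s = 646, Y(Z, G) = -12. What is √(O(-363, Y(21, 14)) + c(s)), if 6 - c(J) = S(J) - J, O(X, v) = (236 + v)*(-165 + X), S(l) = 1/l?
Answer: I*√49084708566/646 ≈ 342.96*I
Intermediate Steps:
O(X, v) = (-165 + X)*(236 + v)
c(J) = 6 + J - 1/J (c(J) = 6 - (1/J - J) = 6 + (J - 1/J) = 6 + J - 1/J)
√(O(-363, Y(21, 14)) + c(s)) = √((-38940 - 165*(-12) + 236*(-363) - 363*(-12)) + (6 + 646 - 1/646)) = √((-38940 + 1980 - 85668 + 4356) + (6 + 646 - 1*1/646)) = √(-118272 + (6 + 646 - 1/646)) = √(-118272 + 421191/646) = √(-75982521/646) = I*√49084708566/646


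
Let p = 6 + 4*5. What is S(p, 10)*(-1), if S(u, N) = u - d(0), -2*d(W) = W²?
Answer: -26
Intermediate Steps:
d(W) = -W²/2
p = 26 (p = 6 + 20 = 26)
S(u, N) = u (S(u, N) = u - (-1)*0²/2 = u - (-1)*0/2 = u - 1*0 = u + 0 = u)
S(p, 10)*(-1) = 26*(-1) = -26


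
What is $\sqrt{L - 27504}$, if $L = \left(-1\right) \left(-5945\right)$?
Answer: $i \sqrt{21559} \approx 146.83 i$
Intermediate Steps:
$L = 5945$
$\sqrt{L - 27504} = \sqrt{5945 - 27504} = \sqrt{-21559} = i \sqrt{21559}$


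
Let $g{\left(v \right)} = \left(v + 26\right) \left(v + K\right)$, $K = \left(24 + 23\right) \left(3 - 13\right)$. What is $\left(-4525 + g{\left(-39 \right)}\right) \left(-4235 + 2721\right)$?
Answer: $-3167288$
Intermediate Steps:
$K = -470$ ($K = 47 \left(-10\right) = -470$)
$g{\left(v \right)} = \left(-470 + v\right) \left(26 + v\right)$ ($g{\left(v \right)} = \left(v + 26\right) \left(v - 470\right) = \left(26 + v\right) \left(-470 + v\right) = \left(-470 + v\right) \left(26 + v\right)$)
$\left(-4525 + g{\left(-39 \right)}\right) \left(-4235 + 2721\right) = \left(-4525 - \left(-5096 - 1521\right)\right) \left(-4235 + 2721\right) = \left(-4525 + \left(-12220 + 1521 + 17316\right)\right) \left(-1514\right) = \left(-4525 + 6617\right) \left(-1514\right) = 2092 \left(-1514\right) = -3167288$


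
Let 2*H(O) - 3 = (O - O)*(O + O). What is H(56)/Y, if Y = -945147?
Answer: -1/630098 ≈ -1.5871e-6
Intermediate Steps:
H(O) = 3/2 (H(O) = 3/2 + ((O - O)*(O + O))/2 = 3/2 + (0*(2*O))/2 = 3/2 + (½)*0 = 3/2 + 0 = 3/2)
H(56)/Y = (3/2)/(-945147) = (3/2)*(-1/945147) = -1/630098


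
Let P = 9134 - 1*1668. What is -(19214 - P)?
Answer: -11748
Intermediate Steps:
P = 7466 (P = 9134 - 1668 = 7466)
-(19214 - P) = -(19214 - 1*7466) = -(19214 - 7466) = -1*11748 = -11748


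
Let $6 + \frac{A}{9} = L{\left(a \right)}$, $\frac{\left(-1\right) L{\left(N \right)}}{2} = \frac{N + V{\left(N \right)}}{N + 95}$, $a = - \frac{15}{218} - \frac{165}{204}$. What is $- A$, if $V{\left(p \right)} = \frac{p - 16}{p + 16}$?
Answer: $\frac{465862195672}{8688423805} \approx 53.619$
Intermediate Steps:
$V{\left(p \right)} = \frac{-16 + p}{16 + p}$
$a = - \frac{6505}{7412}$ ($a = \left(-15\right) \frac{1}{218} - \frac{55}{68} = - \frac{15}{218} - \frac{55}{68} = - \frac{6505}{7412} \approx -0.87763$)
$L{\left(N \right)} = - \frac{2 \left(N + \frac{-16 + N}{16 + N}\right)}{95 + N}$ ($L{\left(N \right)} = - 2 \frac{N + \frac{-16 + N}{16 + N}}{N + 95} = - 2 \frac{N + \frac{-16 + N}{16 + N}}{95 + N} = - \frac{2 \left(N + \frac{-16 + N}{16 + N}\right)}{95 + N}$)
$A = - \frac{465862195672}{8688423805}$ ($A = -54 + 9 \frac{2 \left(16 - - \frac{6505}{7412} - - \frac{6505 \left(16 - \frac{6505}{7412}\right)}{7412}\right)}{\left(16 - \frac{6505}{7412}\right) \left(95 - \frac{6505}{7412}\right)} = -54 + 9 \frac{2 \left(16 + \frac{6505}{7412} - \left(- \frac{6505}{7412}\right) \frac{112087}{7412}\right)}{\frac{112087}{7412} \cdot \frac{697635}{7412}} = -54 + 9 \cdot 2 \cdot \frac{7412}{112087} \cdot \frac{7412}{697635} \left(16 + \frac{6505}{7412} + \frac{729125935}{54937744}\right) = -54 + 9 \cdot 2 \cdot \frac{7412}{112087} \cdot \frac{7412}{697635} \cdot \frac{1656344899}{54937744} = -54 + 9 \cdot \frac{3312689798}{78195814245} = -54 + \frac{3312689798}{8688423805} = - \frac{465862195672}{8688423805} \approx -53.619$)
$- A = \left(-1\right) \left(- \frac{465862195672}{8688423805}\right) = \frac{465862195672}{8688423805}$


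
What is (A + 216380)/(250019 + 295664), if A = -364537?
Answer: -148157/545683 ≈ -0.27151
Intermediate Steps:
(A + 216380)/(250019 + 295664) = (-364537 + 216380)/(250019 + 295664) = -148157/545683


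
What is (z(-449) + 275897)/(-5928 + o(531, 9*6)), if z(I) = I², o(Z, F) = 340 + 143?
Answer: -159166/1815 ≈ -87.695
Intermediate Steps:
o(Z, F) = 483
(z(-449) + 275897)/(-5928 + o(531, 9*6)) = ((-449)² + 275897)/(-5928 + 483) = (201601 + 275897)/(-5445) = 477498*(-1/5445) = -159166/1815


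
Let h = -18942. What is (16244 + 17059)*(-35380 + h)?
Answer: -1809085566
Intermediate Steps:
(16244 + 17059)*(-35380 + h) = (16244 + 17059)*(-35380 - 18942) = 33303*(-54322) = -1809085566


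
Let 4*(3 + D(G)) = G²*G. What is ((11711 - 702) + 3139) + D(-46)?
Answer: -10189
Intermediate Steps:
D(G) = -3 + G³/4 (D(G) = -3 + (G²*G)/4 = -3 + G³/4)
((11711 - 702) + 3139) + D(-46) = ((11711 - 702) + 3139) + (-3 + (¼)*(-46)³) = (11009 + 3139) + (-3 + (¼)*(-97336)) = 14148 + (-3 - 24334) = 14148 - 24337 = -10189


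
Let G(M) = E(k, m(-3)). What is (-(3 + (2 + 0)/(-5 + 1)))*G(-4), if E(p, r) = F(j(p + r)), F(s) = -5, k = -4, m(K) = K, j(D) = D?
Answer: 25/2 ≈ 12.500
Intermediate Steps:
E(p, r) = -5
G(M) = -5
(-(3 + (2 + 0)/(-5 + 1)))*G(-4) = -(3 + (2 + 0)/(-5 + 1))*(-5) = -(3 + 2/(-4))*(-5) = -(3 + 2*(-1/4))*(-5) = -(3 - 1/2)*(-5) = -1*5/2*(-5) = -5/2*(-5) = 25/2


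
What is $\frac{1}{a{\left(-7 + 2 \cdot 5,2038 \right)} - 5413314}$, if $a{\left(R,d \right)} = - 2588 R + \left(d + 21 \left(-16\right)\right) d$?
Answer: $- \frac{1}{1952402} \approx -5.1219 \cdot 10^{-7}$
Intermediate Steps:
$a{\left(R,d \right)} = - 2588 R + d \left(-336 + d\right)$ ($a{\left(R,d \right)} = - 2588 R + \left(d - 336\right) d = - 2588 R + \left(-336 + d\right) d = - 2588 R + d \left(-336 + d\right)$)
$\frac{1}{a{\left(-7 + 2 \cdot 5,2038 \right)} - 5413314} = \frac{1}{\left(2038^{2} - 2588 \left(-7 + 2 \cdot 5\right) - 684768\right) - 5413314} = \frac{1}{\left(4153444 - 2588 \left(-7 + 10\right) - 684768\right) - 5413314} = \frac{1}{\left(4153444 - 7764 - 684768\right) - 5413314} = \frac{1}{3460912 - 5413314} = \frac{1}{-1952402} = - \frac{1}{1952402}$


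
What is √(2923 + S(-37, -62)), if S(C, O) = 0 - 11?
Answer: 4*√182 ≈ 53.963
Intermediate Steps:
S(C, O) = -11
√(2923 + S(-37, -62)) = √(2923 - 11) = √2912 = 4*√182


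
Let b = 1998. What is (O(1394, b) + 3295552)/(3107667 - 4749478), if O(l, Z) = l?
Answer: -3296946/1641811 ≈ -2.0081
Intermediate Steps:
(O(1394, b) + 3295552)/(3107667 - 4749478) = (1394 + 3295552)/(3107667 - 4749478) = 3296946/(-1641811) = 3296946*(-1/1641811) = -3296946/1641811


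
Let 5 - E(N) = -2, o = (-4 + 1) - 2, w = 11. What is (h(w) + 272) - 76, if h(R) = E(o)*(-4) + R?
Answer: 179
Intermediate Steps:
o = -5 (o = -3 - 2 = -5)
E(N) = 7 (E(N) = 5 - 1*(-2) = 5 + 2 = 7)
h(R) = -28 + R (h(R) = 7*(-4) + R = -28 + R)
(h(w) + 272) - 76 = ((-28 + 11) + 272) - 76 = (-17 + 272) - 76 = 255 - 76 = 179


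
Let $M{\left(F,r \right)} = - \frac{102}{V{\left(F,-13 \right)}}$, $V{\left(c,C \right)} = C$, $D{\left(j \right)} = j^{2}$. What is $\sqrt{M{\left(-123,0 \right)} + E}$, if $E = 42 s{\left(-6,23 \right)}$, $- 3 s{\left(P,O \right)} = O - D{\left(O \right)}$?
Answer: $\frac{\sqrt{1198522}}{13} \approx 84.213$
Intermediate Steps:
$s{\left(P,O \right)} = - \frac{O}{3} + \frac{O^{2}}{3}$ ($s{\left(P,O \right)} = - \frac{O - O^{2}}{3} = - \frac{O}{3} + \frac{O^{2}}{3}$)
$M{\left(F,r \right)} = \frac{102}{13}$ ($M{\left(F,r \right)} = - \frac{102}{-13} = \left(-102\right) \left(- \frac{1}{13}\right) = \frac{102}{13}$)
$E = 7084$ ($E = 42 \cdot \frac{1}{3} \cdot 23 \left(-1 + 23\right) = 42 \cdot \frac{1}{3} \cdot 23 \cdot 22 = 42 \cdot \frac{506}{3} = 7084$)
$\sqrt{M{\left(-123,0 \right)} + E} = \sqrt{\frac{102}{13} + 7084} = \sqrt{\frac{92194}{13}} = \frac{\sqrt{1198522}}{13}$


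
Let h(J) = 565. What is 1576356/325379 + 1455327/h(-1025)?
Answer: 4198437921/1626895 ≈ 2580.6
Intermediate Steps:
1576356/325379 + 1455327/h(-1025) = 1576356/325379 + 1455327/565 = 1576356*(1/325379) + 1455327*(1/565) = 1576356/325379 + 12879/5 = 4198437921/1626895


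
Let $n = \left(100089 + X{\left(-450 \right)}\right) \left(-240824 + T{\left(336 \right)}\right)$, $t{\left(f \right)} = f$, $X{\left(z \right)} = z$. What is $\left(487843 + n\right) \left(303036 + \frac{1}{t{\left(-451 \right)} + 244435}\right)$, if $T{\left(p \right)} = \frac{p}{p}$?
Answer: $- \frac{887041766261743693975}{121992} \approx -7.2713 \cdot 10^{15}$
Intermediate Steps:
$T{\left(p \right)} = 1$
$n = -23995362897$ ($n = \left(100089 - 450\right) \left(-240824 + 1\right) = 99639 \left(-240823\right) = -23995362897$)
$\left(487843 + n\right) \left(303036 + \frac{1}{t{\left(-451 \right)} + 244435}\right) = \left(487843 - 23995362897\right) \left(303036 + \frac{1}{-451 + 244435}\right) = - 23994875054 \left(303036 + \frac{1}{243984}\right) = \left(-23994875054\right) \frac{73935935425}{243984} = - \frac{887041766261743693975}{121992}$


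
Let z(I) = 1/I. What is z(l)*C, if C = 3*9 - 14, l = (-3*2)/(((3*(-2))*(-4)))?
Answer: -52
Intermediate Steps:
l = -¼ (l = -6/((-6*(-4))) = -6/24 = -6*1/24 = -¼ ≈ -0.25000)
z(I) = 1/I
C = 13 (C = 27 - 14 = 13)
z(l)*C = 13/(-¼) = -4*13 = -52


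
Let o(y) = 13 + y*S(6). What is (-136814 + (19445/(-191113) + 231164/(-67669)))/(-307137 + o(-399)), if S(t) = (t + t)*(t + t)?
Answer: 353876473979439/942980744830852 ≈ 0.37527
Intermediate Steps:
S(t) = 4*t**2 (S(t) = (2*t)*(2*t) = 4*t**2)
o(y) = 13 + 144*y (o(y) = 13 + y*(4*6**2) = 13 + y*(4*36) = 13 + y*144 = 13 + 144*y)
(-136814 + (19445/(-191113) + 231164/(-67669)))/(-307137 + o(-399)) = (-136814 + (19445/(-191113) + 231164/(-67669)))/(-307137 + (13 + 144*(-399))) = (-136814 + (19445*(-1/191113) + 231164*(-1/67669)))/(-307137 + (13 - 57456)) = (-136814 + (-19445/191113 - 231164/67669))/(-307137 - 57443) = (-136814 - 45494269237/12932425597)/(-364580) = -1769382369897195/12932425597*(-1/364580) = 353876473979439/942980744830852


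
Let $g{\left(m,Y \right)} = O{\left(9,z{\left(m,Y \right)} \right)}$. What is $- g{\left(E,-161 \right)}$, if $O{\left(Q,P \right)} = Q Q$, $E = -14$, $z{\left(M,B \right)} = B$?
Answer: $-81$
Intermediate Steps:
$O{\left(Q,P \right)} = Q^{2}$
$g{\left(m,Y \right)} = 81$ ($g{\left(m,Y \right)} = 9^{2} = 81$)
$- g{\left(E,-161 \right)} = \left(-1\right) 81 = -81$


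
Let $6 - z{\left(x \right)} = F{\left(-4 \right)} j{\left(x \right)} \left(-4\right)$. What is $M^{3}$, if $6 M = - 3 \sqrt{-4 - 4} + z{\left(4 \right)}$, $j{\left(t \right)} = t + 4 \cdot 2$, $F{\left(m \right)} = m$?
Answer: $- \left(31 + i \sqrt{2}\right)^{3} \approx -29605.0 - 4074.3 i$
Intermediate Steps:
$j{\left(t \right)} = 8 + t$ ($j{\left(t \right)} = t + 8 = 8 + t$)
$z{\left(x \right)} = -122 - 16 x$ ($z{\left(x \right)} = 6 - - 4 \left(8 + x\right) \left(-4\right) = 6 - \left(-32 - 4 x\right) \left(-4\right) = 6 - \left(128 + 16 x\right) = -122 - 16 x$)
$M = -31 - i \sqrt{2}$ ($M = \frac{- 3 \sqrt{-4 - 4} - 186}{6} = \frac{- 3 \sqrt{-8} - 186}{6} = \frac{- 3 \cdot 2 i \sqrt{2} - 186}{6} = \frac{- 6 i \sqrt{2} - 186}{6} = \frac{-186 - 6 i \sqrt{2}}{6} = -31 - i \sqrt{2} \approx -31.0 - 1.4142 i$)
$M^{3} = \left(-31 - i \sqrt{2}\right)^{3}$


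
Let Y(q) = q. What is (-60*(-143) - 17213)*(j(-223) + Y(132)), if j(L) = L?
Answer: 785603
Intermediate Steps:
(-60*(-143) - 17213)*(j(-223) + Y(132)) = (-60*(-143) - 17213)*(-223 + 132) = (8580 - 17213)*(-91) = -8633*(-91) = 785603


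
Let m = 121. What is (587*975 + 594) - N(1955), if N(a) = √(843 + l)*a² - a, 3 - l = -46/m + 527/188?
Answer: 574874 - 3822025*√901915383/1034 ≈ -1.1043e+8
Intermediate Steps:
l = 13125/22748 (l = 3 - (-46/121 + 527/188) = 3 - 1*55119/22748 = 3 - 55119/22748 = 13125/22748 ≈ 0.57697)
N(a) = -a + √901915383*a²/1034 (N(a) = √(843 + 13125/22748)*a² - a = √(19189689/22748)*a² - a = (√901915383/1034)*a² - a = √901915383*a²/1034 - a = -a + √901915383*a²/1034)
(587*975 + 594) - N(1955) = (587*975 + 594) - 1955*(-1034 + 1955*√901915383)/1034 = (572325 + 594) - (-1955 + 3822025*√901915383/1034) = 572919 + (1955 - 3822025*√901915383/1034) = 574874 - 3822025*√901915383/1034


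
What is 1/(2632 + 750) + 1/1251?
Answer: 4633/4230882 ≈ 0.0010950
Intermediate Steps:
1/(2632 + 750) + 1/1251 = 1/3382 + 1/1251 = 4633/4230882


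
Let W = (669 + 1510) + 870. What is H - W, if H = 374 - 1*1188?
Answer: -3863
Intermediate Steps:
W = 3049 (W = 2179 + 870 = 3049)
H = -814 (H = 374 - 1188 = -814)
H - W = -814 - 1*3049 = -814 - 3049 = -3863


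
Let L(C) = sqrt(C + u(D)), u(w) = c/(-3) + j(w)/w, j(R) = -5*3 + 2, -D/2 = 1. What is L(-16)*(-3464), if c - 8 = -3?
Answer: -1732*I*sqrt(402)/3 ≈ -11576.0*I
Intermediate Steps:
D = -2 (D = -2*1 = -2)
j(R) = -13 (j(R) = -15 + 2 = -13)
c = 5 (c = 8 - 3 = 5)
u(w) = -5/3 - 13/w (u(w) = 5/(-3) - 13/w = 5*(-1/3) - 13/w = -5/3 - 13/w)
L(C) = sqrt(29/6 + C) (L(C) = sqrt(C + (-5/3 - 13/(-2))) = sqrt(C + (-5/3 - 13*(-1/2))) = sqrt(C + (-5/3 + 13/2)) = sqrt(C + 29/6) = sqrt(29/6 + C))
L(-16)*(-3464) = (sqrt(174 + 36*(-16))/6)*(-3464) = (sqrt(174 - 576)/6)*(-3464) = (sqrt(-402)/6)*(-3464) = ((I*sqrt(402))/6)*(-3464) = (I*sqrt(402)/6)*(-3464) = -1732*I*sqrt(402)/3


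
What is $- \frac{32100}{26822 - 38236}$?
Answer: $\frac{16050}{5707} \approx 2.8123$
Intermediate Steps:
$- \frac{32100}{26822 - 38236} = - \frac{32100}{-11414} = \left(-32100\right) \left(- \frac{1}{11414}\right) = \frac{16050}{5707}$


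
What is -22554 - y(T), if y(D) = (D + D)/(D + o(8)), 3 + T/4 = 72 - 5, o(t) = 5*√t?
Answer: -184214902/8167 + 640*√2/8167 ≈ -22556.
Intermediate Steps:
T = 256 (T = -12 + 4*(72 - 5) = -12 + 4*67 = -12 + 268 = 256)
y(D) = 2*D/(D + 10*√2) (y(D) = (D + D)/(D + 5*√8) = (2*D)/(D + 5*(2*√2)) = (2*D)/(D + 10*√2) = 2*D/(D + 10*√2))
-22554 - y(T) = -22554 - 2*256/(256 + 10*√2) = -22554 - 512/(256 + 10*√2)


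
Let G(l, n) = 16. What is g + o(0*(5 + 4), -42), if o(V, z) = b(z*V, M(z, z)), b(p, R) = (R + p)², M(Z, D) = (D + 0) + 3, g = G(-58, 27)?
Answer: 1537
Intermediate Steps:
g = 16
M(Z, D) = 3 + D (M(Z, D) = D + 3 = 3 + D)
o(V, z) = (3 + z + V*z)² (o(V, z) = ((3 + z) + z*V)² = ((3 + z) + V*z)² = (3 + z + V*z)²)
g + o(0*(5 + 4), -42) = 16 + (3 - 42 + (0*(5 + 4))*(-42))² = 16 + (3 - 42 + (0*9)*(-42))² = 16 + (3 - 42 + 0*(-42))² = 16 + (3 - 42 + 0)² = 16 + (-39)² = 16 + 1521 = 1537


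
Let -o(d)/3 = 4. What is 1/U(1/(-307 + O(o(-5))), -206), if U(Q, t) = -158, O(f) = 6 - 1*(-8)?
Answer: -1/158 ≈ -0.0063291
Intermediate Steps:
o(d) = -12 (o(d) = -3*4 = -12)
O(f) = 14 (O(f) = 6 + 8 = 14)
1/U(1/(-307 + O(o(-5))), -206) = 1/(-158) = -1/158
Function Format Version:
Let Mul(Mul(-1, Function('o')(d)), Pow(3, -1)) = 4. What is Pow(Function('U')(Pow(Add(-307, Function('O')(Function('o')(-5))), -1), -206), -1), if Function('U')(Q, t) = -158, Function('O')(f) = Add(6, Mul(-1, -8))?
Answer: Rational(-1, 158) ≈ -0.0063291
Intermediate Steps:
Function('o')(d) = -12 (Function('o')(d) = Mul(-3, 4) = -12)
Function('O')(f) = 14 (Function('O')(f) = Add(6, 8) = 14)
Pow(Function('U')(Pow(Add(-307, Function('O')(Function('o')(-5))), -1), -206), -1) = Pow(-158, -1) = Rational(-1, 158)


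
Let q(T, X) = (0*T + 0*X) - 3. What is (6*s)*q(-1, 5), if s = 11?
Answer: -198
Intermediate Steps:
q(T, X) = -3 (q(T, X) = (0 + 0) - 3 = 0 - 3 = -3)
(6*s)*q(-1, 5) = (6*11)*(-3) = 66*(-3) = -198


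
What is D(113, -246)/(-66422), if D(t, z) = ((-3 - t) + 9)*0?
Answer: 0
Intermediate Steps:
D(t, z) = 0 (D(t, z) = (6 - t)*0 = 0)
D(113, -246)/(-66422) = 0/(-66422) = 0*(-1/66422) = 0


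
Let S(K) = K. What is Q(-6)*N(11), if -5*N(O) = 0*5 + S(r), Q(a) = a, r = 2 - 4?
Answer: -12/5 ≈ -2.4000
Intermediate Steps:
r = -2
N(O) = ⅖ (N(O) = -(0*5 - 2)/5 = -(0 - 2)/5 = -⅕*(-2) = ⅖)
Q(-6)*N(11) = -6*⅖ = -12/5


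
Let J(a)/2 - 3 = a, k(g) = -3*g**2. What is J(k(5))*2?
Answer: -288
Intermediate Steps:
J(a) = 6 + 2*a
J(k(5))*2 = (6 + 2*(-3*5**2))*2 = (6 + 2*(-3*25))*2 = (6 + 2*(-75))*2 = (6 - 150)*2 = -144*2 = -288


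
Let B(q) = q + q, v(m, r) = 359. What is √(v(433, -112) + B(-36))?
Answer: √287 ≈ 16.941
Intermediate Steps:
B(q) = 2*q
√(v(433, -112) + B(-36)) = √(359 + 2*(-36)) = √(359 - 72) = √287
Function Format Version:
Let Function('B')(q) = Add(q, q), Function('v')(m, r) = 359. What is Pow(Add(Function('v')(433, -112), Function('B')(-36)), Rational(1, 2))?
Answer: Pow(287, Rational(1, 2)) ≈ 16.941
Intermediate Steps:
Function('B')(q) = Mul(2, q)
Pow(Add(Function('v')(433, -112), Function('B')(-36)), Rational(1, 2)) = Pow(Add(359, Mul(2, -36)), Rational(1, 2)) = Pow(Add(359, -72), Rational(1, 2)) = Pow(287, Rational(1, 2))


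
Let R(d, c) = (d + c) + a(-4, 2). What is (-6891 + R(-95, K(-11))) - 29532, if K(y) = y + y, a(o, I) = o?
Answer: -36544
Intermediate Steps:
K(y) = 2*y
R(d, c) = -4 + c + d (R(d, c) = (d + c) - 4 = (c + d) - 4 = -4 + c + d)
(-6891 + R(-95, K(-11))) - 29532 = (-6891 + (-4 + 2*(-11) - 95)) - 29532 = (-6891 + (-4 - 22 - 95)) - 29532 = (-6891 - 121) - 29532 = -7012 - 29532 = -36544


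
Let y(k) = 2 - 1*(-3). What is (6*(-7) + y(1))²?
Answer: 1369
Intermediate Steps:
y(k) = 5 (y(k) = 2 + 3 = 5)
(6*(-7) + y(1))² = (6*(-7) + 5)² = (-42 + 5)² = (-37)² = 1369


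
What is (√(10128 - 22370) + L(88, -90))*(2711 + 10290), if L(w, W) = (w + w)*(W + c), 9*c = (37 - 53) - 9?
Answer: -1910626960/9 + 13001*I*√12242 ≈ -2.1229e+8 + 1.4385e+6*I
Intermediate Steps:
c = -25/9 (c = ((37 - 53) - 9)/9 = (-16 - 9)/9 = (⅑)*(-25) = -25/9 ≈ -2.7778)
L(w, W) = 2*w*(-25/9 + W) (L(w, W) = (w + w)*(W - 25/9) = (2*w)*(-25/9 + W) = 2*w*(-25/9 + W))
(√(10128 - 22370) + L(88, -90))*(2711 + 10290) = (√(10128 - 22370) + (2/9)*88*(-25 + 9*(-90)))*(2711 + 10290) = (√(-12242) + (2/9)*88*(-25 - 810))*13001 = (I*√12242 + (2/9)*88*(-835))*13001 = (I*√12242 - 146960/9)*13001 = (-146960/9 + I*√12242)*13001 = -1910626960/9 + 13001*I*√12242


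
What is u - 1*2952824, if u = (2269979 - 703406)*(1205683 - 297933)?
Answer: 1422053687926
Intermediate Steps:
u = 1422056640750 (u = 1566573*907750 = 1422056640750)
u - 1*2952824 = 1422056640750 - 1*2952824 = 1422056640750 - 2952824 = 1422053687926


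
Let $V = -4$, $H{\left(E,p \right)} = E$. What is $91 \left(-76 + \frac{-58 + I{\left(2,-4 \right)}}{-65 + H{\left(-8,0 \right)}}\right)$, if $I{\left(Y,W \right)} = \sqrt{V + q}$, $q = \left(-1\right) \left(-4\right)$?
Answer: $- \frac{499590}{73} \approx -6843.7$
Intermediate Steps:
$q = 4$
$I{\left(Y,W \right)} = 0$ ($I{\left(Y,W \right)} = \sqrt{-4 + 4} = \sqrt{0} = 0$)
$91 \left(-76 + \frac{-58 + I{\left(2,-4 \right)}}{-65 + H{\left(-8,0 \right)}}\right) = 91 \left(-76 + \frac{-58 + 0}{-65 - 8}\right) = 91 \left(-76 - \frac{58}{-73}\right) = 91 \left(-76 - - \frac{58}{73}\right) = 91 \left(-76 + \frac{58}{73}\right) = 91 \left(- \frac{5490}{73}\right) = - \frac{499590}{73}$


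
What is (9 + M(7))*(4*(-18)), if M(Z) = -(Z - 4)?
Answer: -432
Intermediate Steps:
M(Z) = 4 - Z (M(Z) = -(-4 + Z) = 4 - Z)
(9 + M(7))*(4*(-18)) = (9 + (4 - 1*7))*(4*(-18)) = (9 + (4 - 7))*(-72) = (9 - 3)*(-72) = 6*(-72) = -432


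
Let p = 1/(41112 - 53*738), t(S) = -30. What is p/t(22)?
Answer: -1/59940 ≈ -1.6683e-5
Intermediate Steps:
p = 1/1998 (p = 1/(41112 - 39114) = 1/1998 ≈ 0.00050050)
p/t(22) = (1/1998)/(-30) = (1/1998)*(-1/30) = -1/59940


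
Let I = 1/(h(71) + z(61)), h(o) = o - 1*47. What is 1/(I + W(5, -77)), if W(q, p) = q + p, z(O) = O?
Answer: -85/6119 ≈ -0.013891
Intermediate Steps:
h(o) = -47 + o (h(o) = o - 47 = -47 + o)
I = 1/85 (I = 1/((-47 + 71) + 61) = 1/(24 + 61) = 1/85 ≈ 0.011765)
W(q, p) = p + q
1/(I + W(5, -77)) = 1/(1/85 + (-77 + 5)) = 1/(1/85 - 72) = 1/(-6119/85) = -85/6119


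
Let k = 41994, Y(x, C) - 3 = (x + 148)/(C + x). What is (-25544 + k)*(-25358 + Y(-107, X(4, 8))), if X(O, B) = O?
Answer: -42960918700/103 ≈ -4.1710e+8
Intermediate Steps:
Y(x, C) = 3 + (148 + x)/(C + x) (Y(x, C) = 3 + (x + 148)/(C + x) = 3 + (148 + x)/(C + x))
(-25544 + k)*(-25358 + Y(-107, X(4, 8))) = (-25544 + 41994)*(-25358 + (148 + 3*4 + 4*(-107))/(4 - 107)) = 16450*(-25358 + (148 + 12 - 428)/(-103)) = 16450*(-25358 - 1/103*(-268)) = 16450*(-25358 + 268/103) = 16450*(-2611606/103) = -42960918700/103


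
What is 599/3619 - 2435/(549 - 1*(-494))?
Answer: -167092/77033 ≈ -2.1691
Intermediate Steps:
599/3619 - 2435/(549 - 1*(-494)) = 599*(1/3619) - 2435/(549 + 494) = 599/3619 - 2435/1043 = -167092/77033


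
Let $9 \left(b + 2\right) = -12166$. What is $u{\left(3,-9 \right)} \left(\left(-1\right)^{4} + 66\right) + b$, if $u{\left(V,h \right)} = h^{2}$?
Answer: $\frac{36659}{9} \approx 4073.2$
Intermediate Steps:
$b = - \frac{12184}{9}$ ($b = -2 + \frac{1}{9} \left(-12166\right) = -2 - \frac{12166}{9} = - \frac{12184}{9} \approx -1353.8$)
$u{\left(3,-9 \right)} \left(\left(-1\right)^{4} + 66\right) + b = \left(-9\right)^{2} \left(\left(-1\right)^{4} + 66\right) - \frac{12184}{9} = 81 \left(1 + 66\right) - \frac{12184}{9} = 81 \cdot 67 - \frac{12184}{9} = 5427 - \frac{12184}{9} = \frac{36659}{9}$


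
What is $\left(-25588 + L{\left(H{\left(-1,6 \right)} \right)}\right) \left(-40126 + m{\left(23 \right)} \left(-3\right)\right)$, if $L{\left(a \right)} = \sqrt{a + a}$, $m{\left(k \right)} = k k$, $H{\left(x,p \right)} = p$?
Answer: $1067352244 - 83426 \sqrt{3} \approx 1.0672 \cdot 10^{9}$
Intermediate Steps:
$m{\left(k \right)} = k^{2}$
$L{\left(a \right)} = \sqrt{2} \sqrt{a}$ ($L{\left(a \right)} = \sqrt{2 a} = \sqrt{2} \sqrt{a}$)
$\left(-25588 + L{\left(H{\left(-1,6 \right)} \right)}\right) \left(-40126 + m{\left(23 \right)} \left(-3\right)\right) = \left(-25588 + \sqrt{2} \sqrt{6}\right) \left(-40126 + 23^{2} \left(-3\right)\right) = \left(-25588 + 2 \sqrt{3}\right) \left(-40126 + 529 \left(-3\right)\right) = \left(-25588 + 2 \sqrt{3}\right) \left(-40126 - 1587\right) = \left(-25588 + 2 \sqrt{3}\right) \left(-41713\right) = 1067352244 - 83426 \sqrt{3}$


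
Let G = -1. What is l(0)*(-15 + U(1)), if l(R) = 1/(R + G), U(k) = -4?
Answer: 19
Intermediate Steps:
l(R) = 1/(-1 + R) (l(R) = 1/(R - 1) = 1/(-1 + R))
l(0)*(-15 + U(1)) = (-15 - 4)/(-1 + 0) = -19/(-1) = -1*(-19) = 19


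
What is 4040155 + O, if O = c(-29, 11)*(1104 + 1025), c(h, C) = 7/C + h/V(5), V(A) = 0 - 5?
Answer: 222962191/55 ≈ 4.0539e+6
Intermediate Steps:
V(A) = -5
c(h, C) = 7/C - h/5 (c(h, C) = 7/C + h/(-5) = 7/C + h*(-⅕) = 7/C - h/5)
O = 753666/55 (O = (7/11 - ⅕*(-29))*(1104 + 1025) = (7*(1/11) + 29/5)*2129 = (7/11 + 29/5)*2129 = (354/55)*2129 = 753666/55 ≈ 13703.)
4040155 + O = 4040155 + 753666/55 = 222962191/55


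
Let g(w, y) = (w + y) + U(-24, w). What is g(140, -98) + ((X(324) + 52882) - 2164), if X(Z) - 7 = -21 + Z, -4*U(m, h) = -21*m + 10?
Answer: 101883/2 ≈ 50942.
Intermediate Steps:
U(m, h) = -5/2 + 21*m/4 (U(m, h) = -(-21*m + 10)/4 = -(10 - 21*m)/4 = -5/2 + 21*m/4)
X(Z) = -14 + Z (X(Z) = 7 + (-21 + Z) = -14 + Z)
g(w, y) = -257/2 + w + y (g(w, y) = (w + y) + (-5/2 + (21/4)*(-24)) = (w + y) + (-5/2 - 126) = (w + y) - 257/2 = -257/2 + w + y)
g(140, -98) + ((X(324) + 52882) - 2164) = (-257/2 + 140 - 98) + (((-14 + 324) + 52882) - 2164) = -173/2 + ((310 + 52882) - 2164) = -173/2 + (53192 - 2164) = -173/2 + 51028 = 101883/2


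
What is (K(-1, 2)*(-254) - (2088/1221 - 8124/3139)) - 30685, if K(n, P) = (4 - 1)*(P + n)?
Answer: -40174716407/1277573 ≈ -31446.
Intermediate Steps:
K(n, P) = 3*P + 3*n (K(n, P) = 3*(P + n) = 3*P + 3*n)
(K(-1, 2)*(-254) - (2088/1221 - 8124/3139)) - 30685 = ((3*2 + 3*(-1))*(-254) - (2088/1221 - 8124/3139)) - 30685 = ((6 - 3)*(-254) - (2088*(1/1221) - 8124*1/3139)) - 30685 = (3*(-254) - (696/407 - 8124/3139)) - 30685 = (-762 - 1*(-1121724/1277573)) - 30685 = (-762 + 1121724/1277573) - 30685 = -972388902/1277573 - 30685 = -40174716407/1277573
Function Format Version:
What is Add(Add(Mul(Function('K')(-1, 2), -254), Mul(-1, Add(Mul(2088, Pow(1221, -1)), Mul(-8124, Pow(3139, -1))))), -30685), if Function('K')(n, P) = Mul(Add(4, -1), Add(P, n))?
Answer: Rational(-40174716407, 1277573) ≈ -31446.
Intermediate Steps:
Function('K')(n, P) = Add(Mul(3, P), Mul(3, n)) (Function('K')(n, P) = Mul(3, Add(P, n)) = Add(Mul(3, P), Mul(3, n)))
Add(Add(Mul(Function('K')(-1, 2), -254), Mul(-1, Add(Mul(2088, Pow(1221, -1)), Mul(-8124, Pow(3139, -1))))), -30685) = Add(Add(Mul(Add(Mul(3, 2), Mul(3, -1)), -254), Mul(-1, Add(Mul(2088, Pow(1221, -1)), Mul(-8124, Pow(3139, -1))))), -30685) = Add(Add(Mul(Add(6, -3), -254), Mul(-1, Add(Mul(2088, Rational(1, 1221)), Mul(-8124, Rational(1, 3139))))), -30685) = Add(Add(Mul(3, -254), Mul(-1, Add(Rational(696, 407), Rational(-8124, 3139)))), -30685) = Add(Add(-762, Mul(-1, Rational(-1121724, 1277573))), -30685) = Add(Add(-762, Rational(1121724, 1277573)), -30685) = Add(Rational(-972388902, 1277573), -30685) = Rational(-40174716407, 1277573)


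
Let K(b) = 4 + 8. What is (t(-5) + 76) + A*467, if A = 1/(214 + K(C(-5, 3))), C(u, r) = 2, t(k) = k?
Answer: 16513/226 ≈ 73.066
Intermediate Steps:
K(b) = 12
A = 1/226 (A = 1/(214 + 12) = 1/226 ≈ 0.0044248)
(t(-5) + 76) + A*467 = (-5 + 76) + (1/226)*467 = 71 + 467/226 = 16513/226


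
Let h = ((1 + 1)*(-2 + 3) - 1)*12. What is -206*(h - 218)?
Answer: 42436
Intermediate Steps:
h = 12 (h = (2*1 - 1)*12 = (2 - 1)*12 = 1*12 = 12)
-206*(h - 218) = -206*(12 - 218) = -206*(-206) = 42436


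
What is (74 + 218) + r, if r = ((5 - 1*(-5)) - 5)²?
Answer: 317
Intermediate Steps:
r = 25 (r = ((5 + 5) - 5)² = (10 - 5)² = 5² = 25)
(74 + 218) + r = (74 + 218) + 25 = 292 + 25 = 317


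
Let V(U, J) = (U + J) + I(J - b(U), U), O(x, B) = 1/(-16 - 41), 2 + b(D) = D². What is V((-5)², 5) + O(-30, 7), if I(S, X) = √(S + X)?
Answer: 1709/57 + I*√593 ≈ 29.982 + 24.352*I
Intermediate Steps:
b(D) = -2 + D²
O(x, B) = -1/57 (O(x, B) = 1/(-57) = -1/57)
V(U, J) = J + U + √(2 + J + U - U²) (V(U, J) = (U + J) + √((J - (-2 + U²)) + U) = (J + U) + √((J + (2 - U²)) + U) = (J + U) + √((2 + J - U²) + U) = (J + U) + √(2 + J + U - U²) = J + U + √(2 + J + U - U²))
V((-5)², 5) + O(-30, 7) = (5 + (-5)² + √(2 + 5 + (-5)² - ((-5)²)²)) - 1/57 = (5 + 25 + √(2 + 5 + 25 - 1*25²)) - 1/57 = (5 + 25 + √(2 + 5 + 25 - 1*625)) - 1/57 = (5 + 25 + √(2 + 5 + 25 - 625)) - 1/57 = (5 + 25 + √(-593)) - 1/57 = (5 + 25 + I*√593) - 1/57 = (30 + I*√593) - 1/57 = 1709/57 + I*√593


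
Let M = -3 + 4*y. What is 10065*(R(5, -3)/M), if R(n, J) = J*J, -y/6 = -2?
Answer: 2013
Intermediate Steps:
y = 12 (y = -6*(-2) = 12)
R(n, J) = J²
M = 45 (M = -3 + 4*12 = -3 + 48 = 45)
10065*(R(5, -3)/M) = 10065*((-3)²/45) = 10065*(9*(1/45)) = 10065*(⅕) = 2013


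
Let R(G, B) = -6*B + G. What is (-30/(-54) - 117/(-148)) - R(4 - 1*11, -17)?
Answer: -124747/1332 ≈ -93.654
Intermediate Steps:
R(G, B) = G - 6*B
(-30/(-54) - 117/(-148)) - R(4 - 1*11, -17) = (-30/(-54) - 117/(-148)) - ((4 - 1*11) - 6*(-17)) = (-30*(-1/54) - 117*(-1/148)) - ((4 - 11) + 102) = (5/9 + 117/148) - (-7 + 102) = 1793/1332 - 1*95 = 1793/1332 - 95 = -124747/1332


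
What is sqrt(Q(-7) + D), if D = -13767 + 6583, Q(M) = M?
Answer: 3*I*sqrt(799) ≈ 84.8*I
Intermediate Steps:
D = -7184
sqrt(Q(-7) + D) = sqrt(-7 - 7184) = sqrt(-7191) = 3*I*sqrt(799)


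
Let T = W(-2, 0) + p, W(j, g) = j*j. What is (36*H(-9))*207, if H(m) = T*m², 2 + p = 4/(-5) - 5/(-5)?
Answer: 6639732/5 ≈ 1.3279e+6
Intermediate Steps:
W(j, g) = j²
p = -9/5 (p = -2 + (4/(-5) - 5/(-5)) = -2 + (4*(-⅕) - 5*(-⅕)) = -2 + (-⅘ + 1) = -2 + ⅕ = -9/5 ≈ -1.8000)
T = 11/5 (T = (-2)² - 9/5 = 4 - 9/5 = 11/5 ≈ 2.2000)
H(m) = 11*m²/5
(36*H(-9))*207 = (36*((11/5)*(-9)²))*207 = (36*((11/5)*81))*207 = (36*(891/5))*207 = (32076/5)*207 = 6639732/5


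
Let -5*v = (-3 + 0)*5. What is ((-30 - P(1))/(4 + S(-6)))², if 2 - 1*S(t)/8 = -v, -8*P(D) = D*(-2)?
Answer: 121/256 ≈ 0.47266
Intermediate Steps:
P(D) = D/4 (P(D) = -D*(-2)/8 = -(-1)*D/4 = D/4)
v = 3 (v = -(-3 + 0)*5/5 = -(-3)*5/5 = -⅕*(-15) = 3)
S(t) = 40 (S(t) = 16 - (-8)*3 = 16 - 8*(-3) = 16 + 24 = 40)
((-30 - P(1))/(4 + S(-6)))² = ((-30 - 1/4)/(4 + 40))² = ((-30 - 1*¼)/44)² = ((-30 - ¼)/44)² = ((1/44)*(-121/4))² = (-11/16)² = 121/256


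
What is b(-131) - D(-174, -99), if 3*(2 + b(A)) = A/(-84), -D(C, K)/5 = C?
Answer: -219613/252 ≈ -871.48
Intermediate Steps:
D(C, K) = -5*C
b(A) = -2 - A/252 (b(A) = -2 + (A/(-84))/3 = -2 + (A*(-1/84))/3 = -2 + (-A/84)/3 = -2 - A/252)
b(-131) - D(-174, -99) = (-2 - 1/252*(-131)) - (-5)*(-174) = (-2 + 131/252) - 1*870 = -373/252 - 870 = -219613/252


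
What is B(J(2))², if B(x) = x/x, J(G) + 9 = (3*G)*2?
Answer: 1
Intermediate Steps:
J(G) = -9 + 6*G (J(G) = -9 + (3*G)*2 = -9 + 6*G)
B(x) = 1
B(J(2))² = 1² = 1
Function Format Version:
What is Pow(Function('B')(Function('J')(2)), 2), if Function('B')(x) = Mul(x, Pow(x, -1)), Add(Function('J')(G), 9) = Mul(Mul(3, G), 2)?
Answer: 1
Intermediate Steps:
Function('J')(G) = Add(-9, Mul(6, G)) (Function('J')(G) = Add(-9, Mul(Mul(3, G), 2)) = Add(-9, Mul(6, G)))
Function('B')(x) = 1
Pow(Function('B')(Function('J')(2)), 2) = Pow(1, 2) = 1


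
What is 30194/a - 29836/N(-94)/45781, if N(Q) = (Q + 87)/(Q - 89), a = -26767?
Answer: -155823679394/8577940189 ≈ -18.166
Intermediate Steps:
N(Q) = (87 + Q)/(-89 + Q)
30194/a - 29836/N(-94)/45781 = 30194/(-26767) - 29836*(-89 - 94)/(87 - 94)/45781 = 30194*(-1/26767) - 29836/(-7/(-183))*(1/45781) = -30194/26767 - 29836/((-1/183*(-7)))*(1/45781) = -30194/26767 - 29836/7/183*(1/45781) = -30194/26767 - 29836*183/7*(1/45781) = -30194/26767 - 5459988/7*1/45781 = -30194/26767 - 5459988/320467 = -155823679394/8577940189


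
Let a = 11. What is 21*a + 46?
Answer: 277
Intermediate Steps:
21*a + 46 = 21*11 + 46 = 231 + 46 = 277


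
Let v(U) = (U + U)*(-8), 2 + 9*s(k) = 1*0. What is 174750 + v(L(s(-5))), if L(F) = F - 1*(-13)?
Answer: 1570910/9 ≈ 1.7455e+5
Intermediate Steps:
s(k) = -2/9 (s(k) = -2/9 + (1*0)/9 = -2/9 + (1/9)*0 = -2/9 + 0 = -2/9)
L(F) = 13 + F (L(F) = F + 13 = 13 + F)
v(U) = -16*U (v(U) = (2*U)*(-8) = -16*U)
174750 + v(L(s(-5))) = 174750 - 16*(13 - 2/9) = 174750 - 16*115/9 = 174750 - 1840/9 = 1570910/9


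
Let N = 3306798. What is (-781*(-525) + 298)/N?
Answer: 410323/3306798 ≈ 0.12408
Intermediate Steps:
(-781*(-525) + 298)/N = (-781*(-525) + 298)/3306798 = (410025 + 298)*(1/3306798) = 410323*(1/3306798) = 410323/3306798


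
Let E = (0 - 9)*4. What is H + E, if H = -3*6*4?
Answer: -108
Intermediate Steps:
H = -72 (H = -18*4 = -72)
E = -36 (E = -9*4 = -36)
H + E = -72 - 36 = -108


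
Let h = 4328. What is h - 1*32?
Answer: 4296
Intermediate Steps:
h - 1*32 = 4328 - 1*32 = 4328 - 32 = 4296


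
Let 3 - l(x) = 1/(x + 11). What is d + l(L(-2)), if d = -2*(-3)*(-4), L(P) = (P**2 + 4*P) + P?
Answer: -106/5 ≈ -21.200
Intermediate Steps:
L(P) = P**2 + 5*P
d = -24 (d = 6*(-4) = -24)
l(x) = 3 - 1/(11 + x) (l(x) = 3 - 1/(x + 11) = 3 - 1/(11 + x))
d + l(L(-2)) = -24 + (32 + 3*(-2*(5 - 2)))/(11 - 2*(5 - 2)) = -24 + (32 + 3*(-2*3))/(11 - 2*3) = -24 + (32 + 3*(-6))/(11 - 6) = -24 + (32 - 18)/5 = -24 + (1/5)*14 = -24 + 14/5 = -106/5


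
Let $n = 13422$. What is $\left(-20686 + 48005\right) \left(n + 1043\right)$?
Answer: $395169335$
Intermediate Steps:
$\left(-20686 + 48005\right) \left(n + 1043\right) = \left(-20686 + 48005\right) \left(13422 + 1043\right) = 27319 \cdot 14465 = 395169335$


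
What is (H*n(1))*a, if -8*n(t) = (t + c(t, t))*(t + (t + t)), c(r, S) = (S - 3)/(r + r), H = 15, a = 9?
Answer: 0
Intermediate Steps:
c(r, S) = (-3 + S)/(2*r) (c(r, S) = (-3 + S)/((2*r)) = (-3 + S)*(1/(2*r)) = (-3 + S)/(2*r))
n(t) = -3*t*(t + (-3 + t)/(2*t))/8 (n(t) = -(t + (-3 + t)/(2*t))*(t + (t + t))/8 = -(t + (-3 + t)/(2*t))*(t + 2*t)/8 = -(t + (-3 + t)/(2*t))*3*t/8 = -3*t*(t + (-3 + t)/(2*t))/8)
(H*n(1))*a = (15*(9/16 - 3/8*1² - 3/16*1))*9 = (15*(9/16 - 3/8*1 - 3/16))*9 = (15*(9/16 - 3/8 - 3/16))*9 = (15*0)*9 = 0*9 = 0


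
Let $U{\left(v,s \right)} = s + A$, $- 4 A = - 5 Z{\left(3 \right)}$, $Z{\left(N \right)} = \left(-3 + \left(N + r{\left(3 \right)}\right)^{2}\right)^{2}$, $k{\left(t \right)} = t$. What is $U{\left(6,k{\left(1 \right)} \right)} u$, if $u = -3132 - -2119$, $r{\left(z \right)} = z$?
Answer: $- \frac{5519837}{4} \approx -1.38 \cdot 10^{6}$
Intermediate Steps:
$u = -1013$ ($u = -3132 + 2119 = -1013$)
$Z{\left(N \right)} = \left(-3 + \left(3 + N\right)^{2}\right)^{2}$ ($Z{\left(N \right)} = \left(-3 + \left(N + 3\right)^{2}\right)^{2} = \left(-3 + \left(3 + N\right)^{2}\right)^{2}$)
$A = \frac{5445}{4}$ ($A = - \frac{\left(-5\right) \left(-3 + \left(3 + 3\right)^{2}\right)^{2}}{4} = - \frac{\left(-5\right) \left(-3 + 6^{2}\right)^{2}}{4} = - \frac{\left(-5\right) \left(-3 + 36\right)^{2}}{4} = - \frac{\left(-5\right) 33^{2}}{4} = - \frac{\left(-5\right) 1089}{4} = \left(- \frac{1}{4}\right) \left(-5445\right) = \frac{5445}{4} \approx 1361.3$)
$U{\left(v,s \right)} = \frac{5445}{4} + s$ ($U{\left(v,s \right)} = s + \frac{5445}{4} = \frac{5445}{4} + s$)
$U{\left(6,k{\left(1 \right)} \right)} u = \left(\frac{5445}{4} + 1\right) \left(-1013\right) = \frac{5449}{4} \left(-1013\right) = - \frac{5519837}{4}$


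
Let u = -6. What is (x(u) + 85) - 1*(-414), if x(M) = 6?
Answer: 505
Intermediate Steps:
(x(u) + 85) - 1*(-414) = (6 + 85) - 1*(-414) = 91 + 414 = 505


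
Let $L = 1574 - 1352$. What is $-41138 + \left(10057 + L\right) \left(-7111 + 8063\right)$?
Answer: $9744470$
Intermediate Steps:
$L = 222$
$-41138 + \left(10057 + L\right) \left(-7111 + 8063\right) = -41138 + \left(10057 + 222\right) \left(-7111 + 8063\right) = -41138 + 10279 \cdot 952 = -41138 + 9785608 = 9744470$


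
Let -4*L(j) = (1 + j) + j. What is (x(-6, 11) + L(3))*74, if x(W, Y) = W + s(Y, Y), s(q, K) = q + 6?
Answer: 1369/2 ≈ 684.50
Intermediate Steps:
s(q, K) = 6 + q
x(W, Y) = 6 + W + Y (x(W, Y) = W + (6 + Y) = 6 + W + Y)
L(j) = -¼ - j/2 (L(j) = -((1 + j) + j)/4 = -(1 + 2*j)/4 = -¼ - j/2)
(x(-6, 11) + L(3))*74 = ((6 - 6 + 11) + (-¼ - ½*3))*74 = (11 + (-¼ - 3/2))*74 = (11 - 7/4)*74 = (37/4)*74 = 1369/2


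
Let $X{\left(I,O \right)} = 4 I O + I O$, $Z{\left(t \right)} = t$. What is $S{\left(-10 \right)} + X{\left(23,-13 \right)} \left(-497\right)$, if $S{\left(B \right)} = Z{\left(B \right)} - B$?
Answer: $743015$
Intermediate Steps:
$S{\left(B \right)} = 0$ ($S{\left(B \right)} = B - B = 0$)
$X{\left(I,O \right)} = 5 I O$ ($X{\left(I,O \right)} = 4 I O + I O = 5 I O$)
$S{\left(-10 \right)} + X{\left(23,-13 \right)} \left(-497\right) = 0 + 5 \cdot 23 \left(-13\right) \left(-497\right) = 0 - -743015 = 0 + 743015 = 743015$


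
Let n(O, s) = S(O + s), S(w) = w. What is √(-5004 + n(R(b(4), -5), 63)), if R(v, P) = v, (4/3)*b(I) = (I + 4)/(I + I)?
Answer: I*√19761/2 ≈ 70.287*I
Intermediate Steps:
b(I) = 3*(4 + I)/(8*I) (b(I) = 3*((I + 4)/(I + I))/4 = 3*((4 + I)/((2*I)))/4 = 3*((4 + I)*(1/(2*I)))/4 = 3*((4 + I)/(2*I))/4 = 3*(4 + I)/(8*I))
n(O, s) = O + s
√(-5004 + n(R(b(4), -5), 63)) = √(-5004 + ((3/8)*(4 + 4)/4 + 63)) = √(-5004 + ((3/8)*(¼)*8 + 63)) = √(-5004 + (¾ + 63)) = √(-5004 + 255/4) = √(-19761/4) = I*√19761/2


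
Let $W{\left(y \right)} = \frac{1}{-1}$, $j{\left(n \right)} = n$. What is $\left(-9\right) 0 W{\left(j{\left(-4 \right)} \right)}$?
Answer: $0$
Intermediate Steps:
$W{\left(y \right)} = -1$
$\left(-9\right) 0 W{\left(j{\left(-4 \right)} \right)} = \left(-9\right) 0 \left(-1\right) = 0 \left(-1\right) = 0$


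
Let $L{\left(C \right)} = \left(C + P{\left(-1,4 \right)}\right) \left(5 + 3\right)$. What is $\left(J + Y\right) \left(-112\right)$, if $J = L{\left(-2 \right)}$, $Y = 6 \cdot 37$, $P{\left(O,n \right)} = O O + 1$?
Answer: $-24864$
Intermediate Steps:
$P{\left(O,n \right)} = 1 + O^{2}$ ($P{\left(O,n \right)} = O^{2} + 1 = 1 + O^{2}$)
$L{\left(C \right)} = 16 + 8 C$ ($L{\left(C \right)} = \left(C + \left(1 + \left(-1\right)^{2}\right)\right) \left(5 + 3\right) = \left(C + \left(1 + 1\right)\right) 8 = \left(C + 2\right) 8 = \left(2 + C\right) 8 = 16 + 8 C$)
$Y = 222$
$J = 0$ ($J = 16 + 8 \left(-2\right) = 16 - 16 = 0$)
$\left(J + Y\right) \left(-112\right) = \left(0 + 222\right) \left(-112\right) = 222 \left(-112\right) = -24864$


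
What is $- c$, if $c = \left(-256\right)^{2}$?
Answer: $-65536$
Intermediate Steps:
$c = 65536$
$- c = \left(-1\right) 65536 = -65536$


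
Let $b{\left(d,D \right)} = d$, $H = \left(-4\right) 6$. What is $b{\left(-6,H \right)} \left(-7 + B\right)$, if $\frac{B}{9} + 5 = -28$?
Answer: $1824$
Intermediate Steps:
$B = -297$ ($B = -45 + 9 \left(-28\right) = -45 - 252 = -297$)
$H = -24$
$b{\left(-6,H \right)} \left(-7 + B\right) = - 6 \left(-7 - 297\right) = \left(-6\right) \left(-304\right) = 1824$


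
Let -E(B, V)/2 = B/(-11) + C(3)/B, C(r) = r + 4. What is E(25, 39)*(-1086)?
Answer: -1190256/275 ≈ -4328.2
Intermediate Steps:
C(r) = 4 + r
E(B, V) = -14/B + 2*B/11 (E(B, V) = -2*(B/(-11) + (4 + 3)/B) = -2*(B*(-1/11) + 7/B) = -2*(-B/11 + 7/B) = -2*(7/B - B/11) = -14/B + 2*B/11)
E(25, 39)*(-1086) = (-14/25 + (2/11)*25)*(-1086) = (-14*1/25 + 50/11)*(-1086) = (-14/25 + 50/11)*(-1086) = (1096/275)*(-1086) = -1190256/275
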